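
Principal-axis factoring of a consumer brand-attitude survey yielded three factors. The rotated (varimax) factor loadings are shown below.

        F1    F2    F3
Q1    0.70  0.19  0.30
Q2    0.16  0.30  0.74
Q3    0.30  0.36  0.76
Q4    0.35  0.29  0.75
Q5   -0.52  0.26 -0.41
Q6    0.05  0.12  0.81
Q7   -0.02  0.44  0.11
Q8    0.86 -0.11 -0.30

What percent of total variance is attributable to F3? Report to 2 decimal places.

SS loadings for F3 = 0.30² + 0.74² + 0.76² + 0.75² + (-0.41)² + 0.81² + 0.11² + (-0.30)² = 2.7040
With 8 standardized items, total variance = 8. Proportion = 2.7040/8 = 0.3380 → 33.80%.

33.80%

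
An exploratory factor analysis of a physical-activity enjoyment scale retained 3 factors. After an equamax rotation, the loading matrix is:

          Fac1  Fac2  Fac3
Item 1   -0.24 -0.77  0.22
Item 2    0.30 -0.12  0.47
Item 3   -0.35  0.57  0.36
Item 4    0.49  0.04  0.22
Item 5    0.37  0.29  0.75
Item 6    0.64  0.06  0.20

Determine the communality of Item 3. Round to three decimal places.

h² = (-0.35)² + 0.57² + 0.36² = 0.1225 + 0.3249 + 0.1296 = 0.5770

0.577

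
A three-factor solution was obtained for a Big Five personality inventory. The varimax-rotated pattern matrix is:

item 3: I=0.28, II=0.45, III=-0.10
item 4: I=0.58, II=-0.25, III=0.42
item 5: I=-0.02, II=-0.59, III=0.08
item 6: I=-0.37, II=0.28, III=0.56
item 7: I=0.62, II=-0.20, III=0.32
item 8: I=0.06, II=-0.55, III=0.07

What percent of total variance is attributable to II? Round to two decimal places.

SS loadings for II = 0.45² + (-0.25)² + (-0.59)² + 0.28² + (-0.20)² + (-0.55)² = 1.0340
With 6 standardized items, total variance = 6. Proportion = 1.0340/6 = 0.1723 → 17.23%.

17.23%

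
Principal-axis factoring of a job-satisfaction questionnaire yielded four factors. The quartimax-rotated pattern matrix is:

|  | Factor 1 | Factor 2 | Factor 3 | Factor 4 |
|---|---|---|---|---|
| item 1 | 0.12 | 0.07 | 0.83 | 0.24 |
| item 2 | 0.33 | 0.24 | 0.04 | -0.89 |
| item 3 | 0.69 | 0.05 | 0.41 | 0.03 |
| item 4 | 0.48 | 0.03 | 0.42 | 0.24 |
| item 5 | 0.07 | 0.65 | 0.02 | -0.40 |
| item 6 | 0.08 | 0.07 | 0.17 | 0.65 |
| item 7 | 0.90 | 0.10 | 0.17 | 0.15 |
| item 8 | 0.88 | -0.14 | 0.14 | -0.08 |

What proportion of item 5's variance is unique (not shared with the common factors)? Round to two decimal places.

h² = 0.07² + 0.65² + 0.02² + (-0.40)² = 0.0049 + 0.4225 + 0.0004 + 0.1600 = 0.5878
Uniqueness u² = 1 − h² = 1 − 0.5878 = 0.4122

0.41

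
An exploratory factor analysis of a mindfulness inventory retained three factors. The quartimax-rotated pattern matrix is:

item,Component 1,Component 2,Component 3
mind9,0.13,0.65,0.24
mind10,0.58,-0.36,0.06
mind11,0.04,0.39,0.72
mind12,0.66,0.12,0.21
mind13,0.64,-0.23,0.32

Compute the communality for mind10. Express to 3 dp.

0.470

h² = 0.58² + (-0.36)² + 0.06² = 0.3364 + 0.1296 + 0.0036 = 0.4696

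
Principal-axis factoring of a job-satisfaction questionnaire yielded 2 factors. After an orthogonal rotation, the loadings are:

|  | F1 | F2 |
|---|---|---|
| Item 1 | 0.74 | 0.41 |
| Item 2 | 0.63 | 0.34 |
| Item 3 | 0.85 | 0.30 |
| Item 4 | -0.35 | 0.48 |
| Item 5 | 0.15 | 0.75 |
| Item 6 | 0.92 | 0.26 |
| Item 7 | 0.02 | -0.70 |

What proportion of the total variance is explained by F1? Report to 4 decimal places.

0.3798

SS loadings for F1 = 0.74² + 0.63² + 0.85² + (-0.35)² + 0.15² + 0.92² + 0.02² = 2.6588
Proportion of variance = 2.6588 / 7 = 0.3798.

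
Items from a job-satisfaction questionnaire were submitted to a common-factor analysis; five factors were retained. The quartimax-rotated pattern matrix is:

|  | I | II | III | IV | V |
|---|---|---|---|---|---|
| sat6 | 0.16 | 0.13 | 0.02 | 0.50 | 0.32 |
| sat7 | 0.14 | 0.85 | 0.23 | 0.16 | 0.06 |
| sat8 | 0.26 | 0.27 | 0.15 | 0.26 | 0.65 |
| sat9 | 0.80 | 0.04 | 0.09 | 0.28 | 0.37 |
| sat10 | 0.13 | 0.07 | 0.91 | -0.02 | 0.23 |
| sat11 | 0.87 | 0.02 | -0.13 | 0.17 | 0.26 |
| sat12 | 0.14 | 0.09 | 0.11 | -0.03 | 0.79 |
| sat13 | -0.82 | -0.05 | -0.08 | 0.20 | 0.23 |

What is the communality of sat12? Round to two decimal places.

h² = 0.14² + 0.09² + 0.11² + (-0.03)² + 0.79² = 0.0196 + 0.0081 + 0.0121 + 0.0009 + 0.6241 = 0.6648

0.66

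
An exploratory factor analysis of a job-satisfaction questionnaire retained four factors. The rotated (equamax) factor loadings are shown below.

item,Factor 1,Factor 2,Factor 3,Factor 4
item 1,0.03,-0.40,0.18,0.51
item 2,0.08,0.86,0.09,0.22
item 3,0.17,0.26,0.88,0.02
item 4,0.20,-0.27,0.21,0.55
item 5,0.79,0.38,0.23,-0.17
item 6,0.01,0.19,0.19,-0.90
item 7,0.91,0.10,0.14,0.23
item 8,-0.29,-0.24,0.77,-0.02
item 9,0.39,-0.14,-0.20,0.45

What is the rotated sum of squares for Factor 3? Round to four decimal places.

1.6005

SS loadings for Factor 3 = 0.18² + 0.09² + 0.88² + 0.21² + 0.23² + 0.19² + 0.14² + 0.77² + (-0.20)² = 0.0324 + 0.0081 + 0.7744 + 0.0441 + 0.0529 + 0.0361 + 0.0196 + 0.5929 + 0.0400 = 1.6005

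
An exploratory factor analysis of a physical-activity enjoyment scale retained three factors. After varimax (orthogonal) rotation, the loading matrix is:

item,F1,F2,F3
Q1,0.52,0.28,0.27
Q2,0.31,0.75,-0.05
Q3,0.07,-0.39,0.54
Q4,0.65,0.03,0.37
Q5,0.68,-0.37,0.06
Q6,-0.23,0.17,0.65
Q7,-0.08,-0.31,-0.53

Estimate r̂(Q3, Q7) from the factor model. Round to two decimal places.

-0.17

r̂ = Σ λ_i·λ_j across factors = (0.07)(-0.08) + (-0.39)(-0.31) + (0.54)(-0.53)
  = -0.0056 +0.1209 -0.2862 = -0.1709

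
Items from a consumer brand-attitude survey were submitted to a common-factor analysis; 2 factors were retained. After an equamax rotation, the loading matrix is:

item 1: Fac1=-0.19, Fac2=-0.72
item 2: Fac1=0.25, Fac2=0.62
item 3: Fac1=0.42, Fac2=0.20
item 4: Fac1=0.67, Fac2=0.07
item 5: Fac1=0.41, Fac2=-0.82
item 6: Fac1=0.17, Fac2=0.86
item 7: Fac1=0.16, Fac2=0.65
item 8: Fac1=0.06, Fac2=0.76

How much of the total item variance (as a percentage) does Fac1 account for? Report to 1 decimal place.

SS loadings for Fac1 = (-0.19)² + 0.25² + 0.42² + 0.67² + 0.41² + 0.17² + 0.16² + 0.06² = 0.9501
With 8 standardized items, total variance = 8. Proportion = 0.9501/8 = 0.1188 → 11.88%.

11.9%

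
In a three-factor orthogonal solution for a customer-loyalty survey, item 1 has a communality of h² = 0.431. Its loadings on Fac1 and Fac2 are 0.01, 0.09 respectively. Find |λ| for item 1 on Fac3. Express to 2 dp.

0.65

Under orthogonal rotation h² = Σλ², so λ_Fac3² = h² − (0.0082) = 0.431 − 0.0082 = 0.4228.
|λ| = √0.4228 = 0.6502.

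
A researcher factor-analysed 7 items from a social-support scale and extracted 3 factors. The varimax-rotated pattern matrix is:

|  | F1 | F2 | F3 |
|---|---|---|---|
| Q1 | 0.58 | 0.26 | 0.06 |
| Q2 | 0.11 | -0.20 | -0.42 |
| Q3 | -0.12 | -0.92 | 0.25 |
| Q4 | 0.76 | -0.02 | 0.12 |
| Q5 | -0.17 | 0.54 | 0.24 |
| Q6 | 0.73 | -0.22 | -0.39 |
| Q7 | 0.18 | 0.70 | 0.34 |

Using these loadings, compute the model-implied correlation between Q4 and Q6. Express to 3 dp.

r̂ = Σ λ_i·λ_j across factors = (0.76)(0.73) + (-0.02)(-0.22) + (0.12)(-0.39)
  = +0.5548 +0.0044 -0.0468 = 0.5124

0.512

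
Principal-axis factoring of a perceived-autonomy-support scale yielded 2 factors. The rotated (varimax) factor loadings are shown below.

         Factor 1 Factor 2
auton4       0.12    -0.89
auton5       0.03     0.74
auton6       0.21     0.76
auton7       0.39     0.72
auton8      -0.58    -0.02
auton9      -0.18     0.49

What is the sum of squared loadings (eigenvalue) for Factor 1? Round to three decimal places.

0.580

SS loadings for Factor 1 = 0.12² + 0.03² + 0.21² + 0.39² + (-0.58)² + (-0.18)² = 0.0144 + 0.0009 + 0.0441 + 0.1521 + 0.3364 + 0.0324 = 0.5803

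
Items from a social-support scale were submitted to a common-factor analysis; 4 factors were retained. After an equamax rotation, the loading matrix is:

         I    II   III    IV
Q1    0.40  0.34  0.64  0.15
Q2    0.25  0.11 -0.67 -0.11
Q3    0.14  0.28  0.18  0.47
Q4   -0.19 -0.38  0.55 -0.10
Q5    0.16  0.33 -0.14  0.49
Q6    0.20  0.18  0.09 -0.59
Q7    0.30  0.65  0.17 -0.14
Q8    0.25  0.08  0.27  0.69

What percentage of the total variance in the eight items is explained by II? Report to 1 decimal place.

SS loadings for II = 0.34² + 0.11² + 0.28² + (-0.38)² + 0.33² + 0.18² + 0.65² + 0.08² = 0.9207
With 8 standardized items, total variance = 8. Proportion = 0.9207/8 = 0.1151 → 11.51%.

11.5%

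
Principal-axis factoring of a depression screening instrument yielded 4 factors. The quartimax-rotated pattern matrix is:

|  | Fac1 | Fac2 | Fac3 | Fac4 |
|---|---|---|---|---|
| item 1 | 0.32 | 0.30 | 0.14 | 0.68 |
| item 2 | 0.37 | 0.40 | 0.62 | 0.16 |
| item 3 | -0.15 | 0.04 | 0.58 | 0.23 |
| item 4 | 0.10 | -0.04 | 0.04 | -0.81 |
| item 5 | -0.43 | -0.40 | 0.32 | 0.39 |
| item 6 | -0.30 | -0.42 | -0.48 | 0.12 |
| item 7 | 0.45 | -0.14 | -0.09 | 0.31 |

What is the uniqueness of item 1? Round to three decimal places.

h² = 0.32² + 0.30² + 0.14² + 0.68² = 0.1024 + 0.0900 + 0.0196 + 0.4624 = 0.6744
Uniqueness u² = 1 − h² = 1 − 0.6744 = 0.3256

0.326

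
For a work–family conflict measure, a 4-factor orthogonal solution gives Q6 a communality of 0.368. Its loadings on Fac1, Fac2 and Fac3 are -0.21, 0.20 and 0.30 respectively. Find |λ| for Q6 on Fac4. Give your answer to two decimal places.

Under orthogonal rotation h² = Σλ², so λ_Fac4² = h² − (0.1741) = 0.368 − 0.1741 = 0.1939.
|λ| = √0.1939 = 0.4403.

0.44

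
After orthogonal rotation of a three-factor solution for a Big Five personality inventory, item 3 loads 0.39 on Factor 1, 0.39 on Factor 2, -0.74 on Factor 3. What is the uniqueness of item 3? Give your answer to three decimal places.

h² = 0.39² + 0.39² + (-0.74)² = 0.1521 + 0.1521 + 0.5476 = 0.8518
Uniqueness u² = 1 − h² = 1 − 0.8518 = 0.1482

0.148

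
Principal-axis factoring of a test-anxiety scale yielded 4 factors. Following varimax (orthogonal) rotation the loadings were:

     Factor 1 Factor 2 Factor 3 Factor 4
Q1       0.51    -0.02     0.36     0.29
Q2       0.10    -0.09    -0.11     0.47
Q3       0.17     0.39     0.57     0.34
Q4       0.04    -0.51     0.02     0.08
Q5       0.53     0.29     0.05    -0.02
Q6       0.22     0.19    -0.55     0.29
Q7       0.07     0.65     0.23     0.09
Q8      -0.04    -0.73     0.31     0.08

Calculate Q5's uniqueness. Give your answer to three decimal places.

0.632

h² = 0.53² + 0.29² + 0.05² + (-0.02)² = 0.2809 + 0.0841 + 0.0025 + 0.0004 = 0.3679
Uniqueness u² = 1 − h² = 1 − 0.3679 = 0.6321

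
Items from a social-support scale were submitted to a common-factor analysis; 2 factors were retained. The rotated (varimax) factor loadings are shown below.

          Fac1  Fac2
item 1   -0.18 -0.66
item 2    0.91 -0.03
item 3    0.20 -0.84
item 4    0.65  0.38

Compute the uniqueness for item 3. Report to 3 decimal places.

h² = 0.20² + (-0.84)² = 0.0400 + 0.7056 = 0.7456
Uniqueness u² = 1 − h² = 1 − 0.7456 = 0.2544

0.254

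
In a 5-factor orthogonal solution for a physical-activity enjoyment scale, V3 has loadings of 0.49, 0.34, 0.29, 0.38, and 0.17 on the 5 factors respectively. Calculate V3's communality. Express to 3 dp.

0.613

h² = 0.49² + 0.34² + 0.29² + 0.38² + 0.17² = 0.2401 + 0.1156 + 0.0841 + 0.1444 + 0.0289 = 0.6131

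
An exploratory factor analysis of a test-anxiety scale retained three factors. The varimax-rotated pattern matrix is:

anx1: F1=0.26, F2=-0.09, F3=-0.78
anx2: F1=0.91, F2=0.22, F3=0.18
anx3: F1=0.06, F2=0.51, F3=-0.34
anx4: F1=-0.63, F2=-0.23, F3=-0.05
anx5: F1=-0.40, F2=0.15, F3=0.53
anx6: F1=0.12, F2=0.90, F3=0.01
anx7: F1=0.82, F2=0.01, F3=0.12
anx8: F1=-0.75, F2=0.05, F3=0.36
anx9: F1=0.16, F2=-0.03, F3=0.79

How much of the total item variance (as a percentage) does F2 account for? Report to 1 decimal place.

13.4%

SS loadings for F2 = (-0.09)² + 0.22² + 0.51² + (-0.23)² + 0.15² + 0.90² + 0.01² + 0.05² + (-0.03)² = 1.2055
With 9 standardized items, total variance = 9. Proportion = 1.2055/9 = 0.1339 → 13.39%.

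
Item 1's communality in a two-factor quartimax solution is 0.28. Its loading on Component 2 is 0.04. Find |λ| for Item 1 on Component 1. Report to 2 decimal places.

0.53

Under orthogonal rotation h² = Σλ², so λ_Component 1² = h² − (0.0016) = 0.28 − 0.0016 = 0.2784.
|λ| = √0.2784 = 0.5276.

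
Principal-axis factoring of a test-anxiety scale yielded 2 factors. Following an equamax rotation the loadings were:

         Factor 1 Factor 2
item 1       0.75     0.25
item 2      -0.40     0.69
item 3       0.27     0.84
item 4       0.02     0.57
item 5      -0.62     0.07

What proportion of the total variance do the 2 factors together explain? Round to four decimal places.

0.5508

SS loadings by factor: 1.1802, 1.5740; total = 2.7542.
Total variance with 5 standardized items is 5, so the solution explains 2.7542/5 = 0.5508.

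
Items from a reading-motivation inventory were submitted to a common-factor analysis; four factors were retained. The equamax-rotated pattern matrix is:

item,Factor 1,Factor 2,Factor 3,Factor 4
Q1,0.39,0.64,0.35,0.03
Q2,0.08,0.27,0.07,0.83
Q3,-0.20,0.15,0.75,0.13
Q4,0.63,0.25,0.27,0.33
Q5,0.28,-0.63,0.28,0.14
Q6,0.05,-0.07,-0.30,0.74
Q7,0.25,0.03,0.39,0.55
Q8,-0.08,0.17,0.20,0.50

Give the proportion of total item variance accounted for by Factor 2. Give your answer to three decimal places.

0.125

SS loadings for Factor 2 = 0.64² + 0.27² + 0.15² + 0.25² + (-0.63)² + (-0.07)² + 0.03² + 0.17² = 0.9991
Proportion of variance = 0.9991 / 8 = 0.1249.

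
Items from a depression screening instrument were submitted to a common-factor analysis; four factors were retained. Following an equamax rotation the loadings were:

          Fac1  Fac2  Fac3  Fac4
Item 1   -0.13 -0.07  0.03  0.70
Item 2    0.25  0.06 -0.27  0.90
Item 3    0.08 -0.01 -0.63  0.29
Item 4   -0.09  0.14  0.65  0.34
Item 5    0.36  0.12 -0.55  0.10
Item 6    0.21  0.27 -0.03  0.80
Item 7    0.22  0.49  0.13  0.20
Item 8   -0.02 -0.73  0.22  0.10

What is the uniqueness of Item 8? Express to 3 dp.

0.408

h² = (-0.02)² + (-0.73)² + 0.22² + 0.10² = 0.0004 + 0.5329 + 0.0484 + 0.0100 = 0.5917
Uniqueness u² = 1 − h² = 1 − 0.5917 = 0.4083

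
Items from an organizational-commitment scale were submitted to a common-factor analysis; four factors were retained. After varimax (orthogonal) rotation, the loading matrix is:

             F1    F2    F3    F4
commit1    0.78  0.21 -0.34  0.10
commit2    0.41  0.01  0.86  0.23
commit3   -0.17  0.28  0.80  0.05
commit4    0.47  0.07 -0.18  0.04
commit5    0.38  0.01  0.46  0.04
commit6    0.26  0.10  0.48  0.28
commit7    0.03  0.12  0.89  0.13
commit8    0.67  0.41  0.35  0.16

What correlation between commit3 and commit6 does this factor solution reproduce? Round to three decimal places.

r̂ = Σ λ_i·λ_j across factors = (-0.17)(0.26) + (0.28)(0.10) + (0.80)(0.48) + (0.05)(0.28)
  = -0.0442 +0.0280 +0.3840 +0.0140 = 0.3818

0.382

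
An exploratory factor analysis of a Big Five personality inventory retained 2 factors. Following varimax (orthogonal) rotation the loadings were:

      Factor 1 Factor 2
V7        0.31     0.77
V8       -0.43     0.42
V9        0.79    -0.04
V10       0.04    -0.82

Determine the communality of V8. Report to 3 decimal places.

0.361

h² = (-0.43)² + 0.42² = 0.1849 + 0.1764 = 0.3613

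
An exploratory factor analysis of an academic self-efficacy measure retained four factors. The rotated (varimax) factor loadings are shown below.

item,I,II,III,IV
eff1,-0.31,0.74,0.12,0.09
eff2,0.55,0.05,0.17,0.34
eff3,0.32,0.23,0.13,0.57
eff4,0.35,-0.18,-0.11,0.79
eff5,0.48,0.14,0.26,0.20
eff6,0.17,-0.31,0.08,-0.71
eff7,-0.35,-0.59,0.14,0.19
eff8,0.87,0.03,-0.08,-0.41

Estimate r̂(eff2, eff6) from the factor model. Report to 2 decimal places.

r̂ = Σ λ_i·λ_j across factors = (0.55)(0.17) + (0.05)(-0.31) + (0.17)(0.08) + (0.34)(-0.71)
  = +0.0935 -0.0155 +0.0136 -0.2414 = -0.1498

-0.15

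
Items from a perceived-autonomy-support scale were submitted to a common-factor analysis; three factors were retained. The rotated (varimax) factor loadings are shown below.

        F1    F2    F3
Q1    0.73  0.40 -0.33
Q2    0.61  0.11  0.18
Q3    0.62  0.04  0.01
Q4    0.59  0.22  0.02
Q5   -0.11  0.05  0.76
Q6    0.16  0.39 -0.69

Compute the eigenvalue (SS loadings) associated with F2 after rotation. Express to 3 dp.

0.377

SS loadings for F2 = 0.40² + 0.11² + 0.04² + 0.22² + 0.05² + 0.39² = 0.1600 + 0.0121 + 0.0016 + 0.0484 + 0.0025 + 0.1521 = 0.3767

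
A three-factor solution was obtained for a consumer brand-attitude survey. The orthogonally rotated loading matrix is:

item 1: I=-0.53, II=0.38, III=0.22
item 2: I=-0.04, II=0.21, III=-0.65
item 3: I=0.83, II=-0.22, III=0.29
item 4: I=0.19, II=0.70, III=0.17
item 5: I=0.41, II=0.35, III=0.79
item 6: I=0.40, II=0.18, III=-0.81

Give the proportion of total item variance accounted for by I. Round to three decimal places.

SS loadings for I = (-0.53)² + (-0.04)² + 0.83² + 0.19² + 0.41² + 0.40² = 1.3356
Proportion of variance = 1.3356 / 6 = 0.2226.

0.223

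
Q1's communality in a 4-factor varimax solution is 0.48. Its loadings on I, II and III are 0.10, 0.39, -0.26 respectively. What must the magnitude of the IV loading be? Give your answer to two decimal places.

Under orthogonal rotation h² = Σλ², so λ_IV² = h² − (0.2297) = 0.48 − 0.2297 = 0.2503.
|λ| = √0.2503 = 0.5003.

0.50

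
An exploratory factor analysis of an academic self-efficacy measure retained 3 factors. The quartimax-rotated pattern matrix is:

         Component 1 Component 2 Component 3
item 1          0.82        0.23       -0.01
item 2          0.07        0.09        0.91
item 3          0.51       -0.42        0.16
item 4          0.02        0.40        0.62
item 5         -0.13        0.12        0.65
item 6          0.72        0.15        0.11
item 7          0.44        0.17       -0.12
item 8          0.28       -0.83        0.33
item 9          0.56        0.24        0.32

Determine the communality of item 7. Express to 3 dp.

h² = 0.44² + 0.17² + (-0.12)² = 0.1936 + 0.0289 + 0.0144 = 0.2369

0.237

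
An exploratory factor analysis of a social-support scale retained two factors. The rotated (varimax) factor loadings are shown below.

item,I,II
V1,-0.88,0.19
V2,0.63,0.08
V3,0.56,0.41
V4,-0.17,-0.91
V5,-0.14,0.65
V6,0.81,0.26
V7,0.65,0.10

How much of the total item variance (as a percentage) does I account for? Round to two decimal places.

37.31%

SS loadings for I = (-0.88)² + 0.63² + 0.56² + (-0.17)² + (-0.14)² + 0.81² + 0.65² = 2.6120
With 7 standardized items, total variance = 7. Proportion = 2.6120/7 = 0.3731 → 37.31%.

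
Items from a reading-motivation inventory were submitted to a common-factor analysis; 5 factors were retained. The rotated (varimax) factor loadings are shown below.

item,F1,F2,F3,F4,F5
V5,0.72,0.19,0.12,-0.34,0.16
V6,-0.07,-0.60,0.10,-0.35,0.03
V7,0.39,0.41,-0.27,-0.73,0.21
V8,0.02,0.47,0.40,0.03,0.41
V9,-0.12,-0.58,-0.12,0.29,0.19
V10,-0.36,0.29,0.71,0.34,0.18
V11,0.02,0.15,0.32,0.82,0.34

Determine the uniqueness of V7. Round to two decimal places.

h² = 0.39² + 0.41² + (-0.27)² + (-0.73)² + 0.21² = 0.1521 + 0.1681 + 0.0729 + 0.5329 + 0.0441 = 0.9701
Uniqueness u² = 1 − h² = 1 − 0.9701 = 0.0299

0.03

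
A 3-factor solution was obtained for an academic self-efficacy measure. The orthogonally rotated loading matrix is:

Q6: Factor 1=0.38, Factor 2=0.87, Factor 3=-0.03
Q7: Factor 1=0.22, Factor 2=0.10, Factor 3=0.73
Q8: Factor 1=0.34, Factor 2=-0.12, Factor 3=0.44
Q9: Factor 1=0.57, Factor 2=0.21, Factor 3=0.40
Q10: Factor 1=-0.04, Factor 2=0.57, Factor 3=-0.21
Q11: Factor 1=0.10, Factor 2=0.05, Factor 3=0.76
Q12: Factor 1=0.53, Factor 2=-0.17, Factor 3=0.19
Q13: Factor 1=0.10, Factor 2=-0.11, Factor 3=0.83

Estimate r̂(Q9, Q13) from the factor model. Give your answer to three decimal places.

r̂ = Σ λ_i·λ_j across factors = (0.57)(0.10) + (0.21)(-0.11) + (0.40)(0.83)
  = +0.0570 -0.0231 +0.3320 = 0.3659

0.366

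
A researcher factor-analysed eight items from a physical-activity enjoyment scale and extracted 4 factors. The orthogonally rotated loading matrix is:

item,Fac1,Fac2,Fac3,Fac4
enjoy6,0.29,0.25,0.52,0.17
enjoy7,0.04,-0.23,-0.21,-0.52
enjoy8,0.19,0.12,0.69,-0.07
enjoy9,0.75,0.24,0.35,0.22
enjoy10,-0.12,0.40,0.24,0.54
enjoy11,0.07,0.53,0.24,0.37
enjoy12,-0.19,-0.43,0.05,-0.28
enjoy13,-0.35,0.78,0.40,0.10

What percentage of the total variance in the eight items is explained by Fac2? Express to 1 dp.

17.8%

SS loadings for Fac2 = 0.25² + (-0.23)² + 0.12² + 0.24² + 0.40² + 0.53² + (-0.43)² + 0.78² = 1.4216
With 8 standardized items, total variance = 8. Proportion = 1.4216/8 = 0.1777 → 17.77%.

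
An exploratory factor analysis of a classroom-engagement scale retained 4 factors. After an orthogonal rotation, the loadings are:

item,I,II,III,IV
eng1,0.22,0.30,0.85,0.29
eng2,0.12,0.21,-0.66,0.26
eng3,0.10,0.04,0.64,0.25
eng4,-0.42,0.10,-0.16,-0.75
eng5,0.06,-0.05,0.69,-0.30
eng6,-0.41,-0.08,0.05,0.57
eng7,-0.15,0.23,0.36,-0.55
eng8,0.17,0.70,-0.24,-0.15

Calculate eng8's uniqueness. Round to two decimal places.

h² = 0.17² + 0.70² + (-0.24)² + (-0.15)² = 0.0289 + 0.4900 + 0.0576 + 0.0225 = 0.5990
Uniqueness u² = 1 − h² = 1 − 0.5990 = 0.4010

0.40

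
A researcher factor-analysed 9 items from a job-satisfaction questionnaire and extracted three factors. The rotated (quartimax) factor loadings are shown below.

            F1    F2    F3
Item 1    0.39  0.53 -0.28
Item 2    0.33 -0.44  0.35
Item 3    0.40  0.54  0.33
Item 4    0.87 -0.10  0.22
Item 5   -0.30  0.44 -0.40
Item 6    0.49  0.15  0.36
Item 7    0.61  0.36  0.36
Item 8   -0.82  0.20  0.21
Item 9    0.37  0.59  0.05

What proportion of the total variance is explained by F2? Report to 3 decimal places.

0.168

SS loadings for F2 = 0.53² + (-0.44)² + 0.54² + (-0.10)² + 0.44² + 0.15² + 0.36² + 0.20² + 0.59² = 1.5099
Proportion of variance = 1.5099 / 9 = 0.1678.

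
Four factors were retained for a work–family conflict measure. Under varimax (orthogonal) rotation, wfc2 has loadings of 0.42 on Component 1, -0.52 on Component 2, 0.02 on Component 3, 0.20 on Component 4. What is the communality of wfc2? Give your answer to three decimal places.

h² = 0.42² + (-0.52)² + 0.02² + 0.20² = 0.1764 + 0.2704 + 0.0004 + 0.0400 = 0.4872

0.487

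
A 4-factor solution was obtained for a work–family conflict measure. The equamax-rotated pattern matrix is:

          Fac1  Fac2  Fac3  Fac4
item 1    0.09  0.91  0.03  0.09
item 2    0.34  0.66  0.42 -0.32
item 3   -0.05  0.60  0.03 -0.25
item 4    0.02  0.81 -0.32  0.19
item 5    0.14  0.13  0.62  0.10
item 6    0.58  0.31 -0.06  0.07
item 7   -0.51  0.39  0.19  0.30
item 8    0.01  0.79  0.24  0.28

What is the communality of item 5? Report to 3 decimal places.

0.431

h² = 0.14² + 0.13² + 0.62² + 0.10² = 0.0196 + 0.0169 + 0.3844 + 0.0100 = 0.4309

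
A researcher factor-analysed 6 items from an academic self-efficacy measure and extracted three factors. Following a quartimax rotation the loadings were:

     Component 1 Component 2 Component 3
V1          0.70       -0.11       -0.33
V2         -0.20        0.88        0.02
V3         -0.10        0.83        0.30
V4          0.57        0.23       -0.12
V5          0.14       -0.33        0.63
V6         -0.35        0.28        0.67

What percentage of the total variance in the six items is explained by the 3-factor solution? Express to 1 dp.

Communalities: 0.6110, 0.8148, 0.7889, 0.3922, 0.5254, 0.6498; Σh² = 3.7821.
Total variance with 6 standardized items is 6, so the solution explains 3.7821/6 = 0.6303 = 63.03%.

63.0%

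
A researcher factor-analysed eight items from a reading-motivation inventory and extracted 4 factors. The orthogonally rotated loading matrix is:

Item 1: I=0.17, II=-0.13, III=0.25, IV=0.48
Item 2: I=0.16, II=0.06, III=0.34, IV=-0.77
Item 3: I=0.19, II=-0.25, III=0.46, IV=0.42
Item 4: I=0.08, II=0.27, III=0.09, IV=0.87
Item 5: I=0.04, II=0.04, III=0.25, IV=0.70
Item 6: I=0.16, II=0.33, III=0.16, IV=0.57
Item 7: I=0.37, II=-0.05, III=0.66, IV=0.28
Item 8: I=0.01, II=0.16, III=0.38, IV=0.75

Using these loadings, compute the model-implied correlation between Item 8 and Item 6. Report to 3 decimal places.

0.543

r̂ = Σ λ_i·λ_j across factors = (0.01)(0.16) + (0.16)(0.33) + (0.38)(0.16) + (0.75)(0.57)
  = +0.0016 +0.0528 +0.0608 +0.4275 = 0.5427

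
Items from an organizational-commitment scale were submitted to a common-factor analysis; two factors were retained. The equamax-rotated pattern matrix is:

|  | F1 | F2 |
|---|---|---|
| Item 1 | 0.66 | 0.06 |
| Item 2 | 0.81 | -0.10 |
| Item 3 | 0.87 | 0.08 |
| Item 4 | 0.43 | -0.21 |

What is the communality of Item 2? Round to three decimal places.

0.666

h² = 0.81² + (-0.10)² = 0.6561 + 0.0100 = 0.6661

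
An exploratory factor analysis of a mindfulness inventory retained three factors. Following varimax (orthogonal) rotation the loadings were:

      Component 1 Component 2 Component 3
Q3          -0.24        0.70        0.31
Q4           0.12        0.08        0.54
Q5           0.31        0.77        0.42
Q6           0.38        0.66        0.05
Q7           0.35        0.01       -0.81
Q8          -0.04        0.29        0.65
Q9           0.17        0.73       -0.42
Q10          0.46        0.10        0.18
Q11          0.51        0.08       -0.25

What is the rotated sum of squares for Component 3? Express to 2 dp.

SS loadings for Component 3 = 0.31² + 0.54² + 0.42² + 0.05² + (-0.81)² + 0.65² + (-0.42)² + 0.18² + (-0.25)² = 0.0961 + 0.2916 + 0.1764 + 0.0025 + 0.6561 + 0.4225 + 0.1764 + 0.0324 + 0.0625 = 1.9165

1.92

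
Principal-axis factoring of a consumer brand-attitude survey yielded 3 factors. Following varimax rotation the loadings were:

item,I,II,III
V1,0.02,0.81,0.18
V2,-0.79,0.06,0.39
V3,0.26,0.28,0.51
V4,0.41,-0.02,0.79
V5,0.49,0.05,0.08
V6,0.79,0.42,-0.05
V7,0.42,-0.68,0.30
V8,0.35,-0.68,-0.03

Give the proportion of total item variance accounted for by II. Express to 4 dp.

SS loadings for II = 0.81² + 0.06² + 0.28² + (-0.02)² + 0.05² + 0.42² + (-0.68)² + (-0.68)² = 1.8422
Proportion of variance = 1.8422 / 8 = 0.2303.

0.2303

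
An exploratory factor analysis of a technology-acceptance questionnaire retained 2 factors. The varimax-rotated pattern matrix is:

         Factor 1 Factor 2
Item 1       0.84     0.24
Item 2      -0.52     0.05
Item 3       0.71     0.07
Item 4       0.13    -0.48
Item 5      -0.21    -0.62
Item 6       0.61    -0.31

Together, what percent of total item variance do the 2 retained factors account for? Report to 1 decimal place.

Communalities: 0.7632, 0.2729, 0.5090, 0.2473, 0.4285, 0.4682; Σh² = 2.6891.
Total variance with 6 standardized items is 6, so the solution explains 2.6891/6 = 0.4482 = 44.82%.

44.8%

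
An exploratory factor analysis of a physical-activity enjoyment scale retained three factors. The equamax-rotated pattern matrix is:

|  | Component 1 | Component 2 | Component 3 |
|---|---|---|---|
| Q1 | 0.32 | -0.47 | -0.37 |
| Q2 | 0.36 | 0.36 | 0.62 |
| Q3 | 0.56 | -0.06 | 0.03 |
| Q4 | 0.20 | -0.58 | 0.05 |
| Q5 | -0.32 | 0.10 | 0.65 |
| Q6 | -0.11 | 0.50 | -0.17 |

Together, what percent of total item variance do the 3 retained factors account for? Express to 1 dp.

43.8%

Communalities: 0.4602, 0.6436, 0.3181, 0.3789, 0.5349, 0.2910; Σh² = 2.6267.
Total variance with 6 standardized items is 6, so the solution explains 2.6267/6 = 0.4378 = 43.78%.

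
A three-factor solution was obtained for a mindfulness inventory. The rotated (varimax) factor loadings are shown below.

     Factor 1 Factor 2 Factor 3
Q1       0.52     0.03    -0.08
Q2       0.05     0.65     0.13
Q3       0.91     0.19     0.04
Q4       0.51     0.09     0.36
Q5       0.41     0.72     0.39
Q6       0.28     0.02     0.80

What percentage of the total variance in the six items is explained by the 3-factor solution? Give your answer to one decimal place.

SS loadings by factor: 1.6076, 0.9864, 0.9466; total = 3.5406.
Total variance with 6 standardized items is 6, so the solution explains 3.5406/6 = 0.5901 = 59.01%.

59.0%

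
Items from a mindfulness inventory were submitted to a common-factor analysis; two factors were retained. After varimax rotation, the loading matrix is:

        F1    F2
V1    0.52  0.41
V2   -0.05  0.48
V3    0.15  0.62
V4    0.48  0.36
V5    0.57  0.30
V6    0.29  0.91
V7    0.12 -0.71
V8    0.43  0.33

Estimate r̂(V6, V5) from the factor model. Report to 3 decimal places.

0.438

r̂ = Σ λ_i·λ_j across factors = (0.29)(0.57) + (0.91)(0.30)
  = +0.1653 +0.2730 = 0.4383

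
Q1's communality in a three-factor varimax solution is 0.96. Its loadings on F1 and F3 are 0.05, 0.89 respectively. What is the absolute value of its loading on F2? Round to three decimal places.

Under orthogonal rotation h² = Σλ², so λ_F2² = h² − (0.7946) = 0.96 − 0.7946 = 0.1654.
|λ| = √0.1654 = 0.4067.

0.407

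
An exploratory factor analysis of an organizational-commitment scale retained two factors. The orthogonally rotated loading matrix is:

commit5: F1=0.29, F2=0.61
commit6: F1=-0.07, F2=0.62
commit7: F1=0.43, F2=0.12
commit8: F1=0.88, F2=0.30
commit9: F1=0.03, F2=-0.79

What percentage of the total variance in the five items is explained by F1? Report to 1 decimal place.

SS loadings for F1 = 0.29² + (-0.07)² + 0.43² + 0.88² + 0.03² = 1.0492
With 5 standardized items, total variance = 5. Proportion = 1.0492/5 = 0.2098 → 20.98%.

21.0%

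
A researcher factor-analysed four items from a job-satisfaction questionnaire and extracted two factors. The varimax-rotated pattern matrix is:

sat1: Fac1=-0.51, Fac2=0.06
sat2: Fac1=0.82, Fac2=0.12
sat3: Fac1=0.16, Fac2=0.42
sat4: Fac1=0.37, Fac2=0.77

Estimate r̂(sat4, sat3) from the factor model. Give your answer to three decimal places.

r̂ = Σ λ_i·λ_j across factors = (0.37)(0.16) + (0.77)(0.42)
  = +0.0592 +0.3234 = 0.3826

0.383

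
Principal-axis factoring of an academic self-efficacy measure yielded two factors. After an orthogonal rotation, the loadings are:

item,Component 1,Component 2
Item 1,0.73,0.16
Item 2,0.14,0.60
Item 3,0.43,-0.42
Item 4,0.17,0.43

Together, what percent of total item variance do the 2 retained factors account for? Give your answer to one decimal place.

SS loadings by factor: 0.7663, 0.7469; total = 1.5132.
Total variance with 4 standardized items is 4, so the solution explains 1.5132/4 = 0.3783 = 37.83%.

37.8%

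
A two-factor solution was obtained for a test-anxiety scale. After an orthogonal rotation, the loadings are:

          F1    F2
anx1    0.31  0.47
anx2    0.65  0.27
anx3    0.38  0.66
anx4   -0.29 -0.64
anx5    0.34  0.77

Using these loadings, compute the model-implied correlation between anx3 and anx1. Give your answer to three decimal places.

0.428

r̂ = Σ λ_i·λ_j across factors = (0.38)(0.31) + (0.66)(0.47)
  = +0.1178 +0.3102 = 0.4280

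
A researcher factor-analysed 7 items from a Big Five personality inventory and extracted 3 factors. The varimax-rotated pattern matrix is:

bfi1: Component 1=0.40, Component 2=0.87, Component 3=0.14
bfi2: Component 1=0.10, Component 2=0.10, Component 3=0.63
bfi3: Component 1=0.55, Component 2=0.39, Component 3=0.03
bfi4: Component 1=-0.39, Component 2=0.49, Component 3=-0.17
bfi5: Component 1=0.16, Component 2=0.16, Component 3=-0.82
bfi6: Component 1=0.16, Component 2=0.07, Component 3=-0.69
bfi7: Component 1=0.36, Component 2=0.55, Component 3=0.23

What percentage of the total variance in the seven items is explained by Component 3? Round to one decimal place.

SS loadings for Component 3 = 0.14² + 0.63² + 0.03² + (-0.17)² + (-0.82)² + (-0.69)² + 0.23² = 1.6477
With 7 standardized items, total variance = 7. Proportion = 1.6477/7 = 0.2354 → 23.54%.

23.5%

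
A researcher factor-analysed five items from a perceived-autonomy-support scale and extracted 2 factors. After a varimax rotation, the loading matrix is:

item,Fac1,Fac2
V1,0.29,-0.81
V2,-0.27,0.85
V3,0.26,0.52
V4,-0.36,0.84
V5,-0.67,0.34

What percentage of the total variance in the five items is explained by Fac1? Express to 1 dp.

SS loadings for Fac1 = 0.29² + (-0.27)² + 0.26² + (-0.36)² + (-0.67)² = 0.8031
With 5 standardized items, total variance = 5. Proportion = 0.8031/5 = 0.1606 → 16.06%.

16.1%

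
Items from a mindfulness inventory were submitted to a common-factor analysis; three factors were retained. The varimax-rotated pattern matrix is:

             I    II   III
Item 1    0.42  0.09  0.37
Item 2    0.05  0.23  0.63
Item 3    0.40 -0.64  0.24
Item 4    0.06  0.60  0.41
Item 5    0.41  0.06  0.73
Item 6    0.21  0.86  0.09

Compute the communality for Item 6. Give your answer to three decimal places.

0.792

h² = 0.21² + 0.86² + 0.09² = 0.0441 + 0.7396 + 0.0081 = 0.7918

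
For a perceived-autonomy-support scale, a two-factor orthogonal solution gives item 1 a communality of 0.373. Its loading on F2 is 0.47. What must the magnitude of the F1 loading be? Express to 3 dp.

0.390

Under orthogonal rotation h² = Σλ², so λ_F1² = h² − (0.2209) = 0.373 − 0.2209 = 0.1521.
|λ| = √0.1521 = 0.3900.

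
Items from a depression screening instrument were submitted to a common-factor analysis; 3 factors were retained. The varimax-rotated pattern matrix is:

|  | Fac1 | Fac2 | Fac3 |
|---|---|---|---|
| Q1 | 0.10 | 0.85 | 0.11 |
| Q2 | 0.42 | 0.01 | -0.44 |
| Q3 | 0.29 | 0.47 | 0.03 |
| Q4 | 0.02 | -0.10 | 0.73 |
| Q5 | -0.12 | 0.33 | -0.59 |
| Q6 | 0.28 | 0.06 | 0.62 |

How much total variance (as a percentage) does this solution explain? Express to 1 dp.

SS loadings by factor: 0.3637, 1.0660, 1.4720; total = 2.9017.
Total variance with 6 standardized items is 6, so the solution explains 2.9017/6 = 0.4836 = 48.36%.

48.4%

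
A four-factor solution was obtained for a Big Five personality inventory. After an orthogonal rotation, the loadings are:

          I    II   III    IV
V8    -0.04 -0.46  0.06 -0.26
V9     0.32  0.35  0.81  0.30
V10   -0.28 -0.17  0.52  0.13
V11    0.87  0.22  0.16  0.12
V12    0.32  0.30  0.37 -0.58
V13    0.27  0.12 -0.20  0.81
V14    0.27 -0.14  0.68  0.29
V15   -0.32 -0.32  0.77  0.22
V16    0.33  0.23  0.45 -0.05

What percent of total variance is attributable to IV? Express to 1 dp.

14.6%

SS loadings for IV = (-0.26)² + 0.30² + 0.13² + 0.12² + (-0.58)² + 0.81² + 0.29² + 0.22² + (-0.05)² = 1.3164
With 9 standardized items, total variance = 9. Proportion = 1.3164/9 = 0.1463 → 14.63%.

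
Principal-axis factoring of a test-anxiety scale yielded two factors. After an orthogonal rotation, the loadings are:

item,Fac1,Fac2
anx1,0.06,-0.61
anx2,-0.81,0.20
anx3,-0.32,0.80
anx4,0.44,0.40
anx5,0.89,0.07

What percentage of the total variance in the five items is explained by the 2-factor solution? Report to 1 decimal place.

59.3%

SS loadings by factor: 1.7478, 1.2170; total = 2.9648.
Total variance with 5 standardized items is 5, so the solution explains 2.9648/5 = 0.5930 = 59.30%.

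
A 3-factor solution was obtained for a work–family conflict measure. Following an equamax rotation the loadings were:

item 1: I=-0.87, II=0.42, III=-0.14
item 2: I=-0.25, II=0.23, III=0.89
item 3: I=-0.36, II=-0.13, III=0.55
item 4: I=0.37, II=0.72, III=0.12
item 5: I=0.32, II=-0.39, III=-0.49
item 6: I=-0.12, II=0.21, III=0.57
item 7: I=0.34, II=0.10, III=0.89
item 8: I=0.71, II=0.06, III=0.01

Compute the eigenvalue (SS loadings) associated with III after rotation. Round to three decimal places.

SS loadings for III = (-0.14)² + 0.89² + 0.55² + 0.12² + (-0.49)² + 0.57² + 0.89² + 0.01² = 0.0196 + 0.7921 + 0.3025 + 0.0144 + 0.2401 + 0.3249 + 0.7921 + 0.0001 = 2.4858

2.486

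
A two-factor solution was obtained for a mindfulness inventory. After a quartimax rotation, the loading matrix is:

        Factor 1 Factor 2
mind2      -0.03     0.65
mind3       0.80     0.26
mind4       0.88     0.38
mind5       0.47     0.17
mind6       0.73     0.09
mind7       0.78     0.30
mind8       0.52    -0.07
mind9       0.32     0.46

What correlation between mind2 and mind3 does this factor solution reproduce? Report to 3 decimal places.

0.145

r̂ = Σ λ_i·λ_j across factors = (-0.03)(0.80) + (0.65)(0.26)
  = -0.0240 +0.1690 = 0.1450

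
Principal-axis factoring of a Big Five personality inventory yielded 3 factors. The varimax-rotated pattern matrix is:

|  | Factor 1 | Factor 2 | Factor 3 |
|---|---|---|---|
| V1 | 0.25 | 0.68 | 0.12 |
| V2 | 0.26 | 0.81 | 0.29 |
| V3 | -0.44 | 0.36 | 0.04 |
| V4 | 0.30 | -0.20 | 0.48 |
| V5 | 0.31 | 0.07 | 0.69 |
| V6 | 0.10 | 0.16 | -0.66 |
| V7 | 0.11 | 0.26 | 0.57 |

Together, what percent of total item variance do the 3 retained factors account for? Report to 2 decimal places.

49.79%

SS loadings by factor: 0.5319, 1.3862, 1.5671; total = 3.4852.
Total variance with 7 standardized items is 7, so the solution explains 3.4852/7 = 0.4979 = 49.79%.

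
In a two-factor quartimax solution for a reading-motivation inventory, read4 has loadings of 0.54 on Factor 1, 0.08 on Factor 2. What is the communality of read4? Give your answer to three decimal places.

0.298

h² = 0.54² + 0.08² = 0.2916 + 0.0064 = 0.2980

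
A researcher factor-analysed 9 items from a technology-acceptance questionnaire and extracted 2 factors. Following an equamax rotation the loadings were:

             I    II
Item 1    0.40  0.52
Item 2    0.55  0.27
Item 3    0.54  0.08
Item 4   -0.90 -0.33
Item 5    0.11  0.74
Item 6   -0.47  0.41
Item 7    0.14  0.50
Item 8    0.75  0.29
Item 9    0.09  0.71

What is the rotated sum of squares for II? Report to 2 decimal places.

SS loadings for II = 0.52² + 0.27² + 0.08² + (-0.33)² + 0.74² + 0.41² + 0.50² + 0.29² + 0.71² = 0.2704 + 0.0729 + 0.0064 + 0.1089 + 0.5476 + 0.1681 + 0.2500 + 0.0841 + 0.5041 = 2.0125

2.01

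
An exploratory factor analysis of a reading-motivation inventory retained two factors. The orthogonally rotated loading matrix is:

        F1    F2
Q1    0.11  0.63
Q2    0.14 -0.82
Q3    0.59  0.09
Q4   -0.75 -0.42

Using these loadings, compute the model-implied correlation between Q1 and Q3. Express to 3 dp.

r̂ = Σ λ_i·λ_j across factors = (0.11)(0.59) + (0.63)(0.09)
  = +0.0649 +0.0567 = 0.1216

0.122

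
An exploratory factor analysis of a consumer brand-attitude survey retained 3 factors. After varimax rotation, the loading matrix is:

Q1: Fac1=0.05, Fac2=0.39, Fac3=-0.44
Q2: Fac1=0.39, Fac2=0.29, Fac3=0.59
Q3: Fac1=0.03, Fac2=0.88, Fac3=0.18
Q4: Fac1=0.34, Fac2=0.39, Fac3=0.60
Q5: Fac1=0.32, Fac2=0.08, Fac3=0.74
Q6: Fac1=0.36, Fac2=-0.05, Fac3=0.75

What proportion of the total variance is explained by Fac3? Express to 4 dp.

0.3407

SS loadings for Fac3 = (-0.44)² + 0.59² + 0.18² + 0.60² + 0.74² + 0.75² = 2.0442
Proportion of variance = 2.0442 / 6 = 0.3407.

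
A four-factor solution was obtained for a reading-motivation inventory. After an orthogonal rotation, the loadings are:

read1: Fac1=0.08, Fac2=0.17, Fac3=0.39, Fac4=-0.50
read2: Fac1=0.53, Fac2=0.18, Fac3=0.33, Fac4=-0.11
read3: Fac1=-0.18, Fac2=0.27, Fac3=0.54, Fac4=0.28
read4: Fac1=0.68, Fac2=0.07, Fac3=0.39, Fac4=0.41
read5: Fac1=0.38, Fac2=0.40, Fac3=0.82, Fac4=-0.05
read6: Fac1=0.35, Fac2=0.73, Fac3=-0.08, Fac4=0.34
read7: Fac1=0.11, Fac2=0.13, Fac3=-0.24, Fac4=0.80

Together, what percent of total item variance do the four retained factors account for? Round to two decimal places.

Communalities: 0.4374, 0.4343, 0.4753, 0.7875, 0.9793, 0.7774, 0.7266; Σh² = 4.6178.
Total variance with 7 standardized items is 7, so the solution explains 4.6178/7 = 0.6597 = 65.97%.

65.97%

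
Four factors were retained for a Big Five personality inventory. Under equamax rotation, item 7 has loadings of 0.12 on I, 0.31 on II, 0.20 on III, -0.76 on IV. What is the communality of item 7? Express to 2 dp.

0.73

h² = 0.12² + 0.31² + 0.20² + (-0.76)² = 0.0144 + 0.0961 + 0.0400 + 0.5776 = 0.7281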